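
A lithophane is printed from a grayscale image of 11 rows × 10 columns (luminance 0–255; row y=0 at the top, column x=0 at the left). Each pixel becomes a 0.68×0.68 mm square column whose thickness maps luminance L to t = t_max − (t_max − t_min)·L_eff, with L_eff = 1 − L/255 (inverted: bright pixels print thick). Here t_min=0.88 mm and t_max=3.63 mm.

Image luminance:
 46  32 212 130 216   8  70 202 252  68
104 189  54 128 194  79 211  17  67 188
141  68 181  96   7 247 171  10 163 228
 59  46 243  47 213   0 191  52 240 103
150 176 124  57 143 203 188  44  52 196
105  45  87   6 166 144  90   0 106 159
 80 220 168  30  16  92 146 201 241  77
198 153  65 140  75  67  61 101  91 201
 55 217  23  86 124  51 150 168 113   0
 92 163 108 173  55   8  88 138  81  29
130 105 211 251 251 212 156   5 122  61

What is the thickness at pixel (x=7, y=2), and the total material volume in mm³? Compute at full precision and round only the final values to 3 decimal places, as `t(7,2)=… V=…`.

t(7,2)=0.988 V=109.901

span = t_max - t_min = 3.63 - 0.88 = 2.750
L(7,2) = 10, L_eff = 1 - 10/255 = 0.960784 (inverted)
t(7,2) = 3.63 - 2.750·0.960784 = 0.988
Σt over all 11·10 pixels = 242429/1020 ≈ 237.6754902
V = pitch²·Σt = 0.68²·242429/1020 = 109.901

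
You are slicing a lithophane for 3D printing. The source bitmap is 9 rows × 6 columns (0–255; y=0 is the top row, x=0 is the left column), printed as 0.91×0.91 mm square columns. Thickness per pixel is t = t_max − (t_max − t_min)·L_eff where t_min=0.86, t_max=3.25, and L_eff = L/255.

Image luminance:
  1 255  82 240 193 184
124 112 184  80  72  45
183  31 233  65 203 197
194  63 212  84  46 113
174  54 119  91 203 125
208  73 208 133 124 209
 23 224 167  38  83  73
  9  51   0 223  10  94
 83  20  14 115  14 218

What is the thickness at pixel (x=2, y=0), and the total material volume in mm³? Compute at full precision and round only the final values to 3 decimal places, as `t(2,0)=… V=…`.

span = t_max - t_min = 3.25 - 0.86 = 2.390
L(2,0) = 82, L_eff = 82/255 = 0.321569
t(2,0) = 3.25 - 2.390·0.321569 = 2.481
Σt over all 9·6 pixels = 1475693/12750 ≈ 115.7406275
V = pitch²·Σt = 0.91²·1475693/12750 = 95.845

t(2,0)=2.481 V=95.845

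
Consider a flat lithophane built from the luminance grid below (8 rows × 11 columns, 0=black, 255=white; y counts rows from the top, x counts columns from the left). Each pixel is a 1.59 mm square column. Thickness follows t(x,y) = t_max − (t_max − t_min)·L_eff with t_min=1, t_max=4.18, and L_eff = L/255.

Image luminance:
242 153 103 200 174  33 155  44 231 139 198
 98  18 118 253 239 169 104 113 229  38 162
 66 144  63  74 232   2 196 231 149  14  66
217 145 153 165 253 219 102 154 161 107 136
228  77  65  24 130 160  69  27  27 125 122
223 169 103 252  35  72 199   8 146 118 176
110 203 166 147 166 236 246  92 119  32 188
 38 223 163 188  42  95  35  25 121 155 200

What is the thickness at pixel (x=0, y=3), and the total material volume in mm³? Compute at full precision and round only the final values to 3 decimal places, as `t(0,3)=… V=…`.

span = t_max - t_min = 4.18 - 1 = 3.180
L(0,3) = 217, L_eff = 217/255 = 0.850980
t(0,3) = 4.18 - 3.180·0.850980 = 1.474
Σt over all 8·11 pixels = 937549/4250 ≈ 220.5997647
V = pitch²·Σt = 1.59²·937549/4250 = 557.698

t(0,3)=1.474 V=557.698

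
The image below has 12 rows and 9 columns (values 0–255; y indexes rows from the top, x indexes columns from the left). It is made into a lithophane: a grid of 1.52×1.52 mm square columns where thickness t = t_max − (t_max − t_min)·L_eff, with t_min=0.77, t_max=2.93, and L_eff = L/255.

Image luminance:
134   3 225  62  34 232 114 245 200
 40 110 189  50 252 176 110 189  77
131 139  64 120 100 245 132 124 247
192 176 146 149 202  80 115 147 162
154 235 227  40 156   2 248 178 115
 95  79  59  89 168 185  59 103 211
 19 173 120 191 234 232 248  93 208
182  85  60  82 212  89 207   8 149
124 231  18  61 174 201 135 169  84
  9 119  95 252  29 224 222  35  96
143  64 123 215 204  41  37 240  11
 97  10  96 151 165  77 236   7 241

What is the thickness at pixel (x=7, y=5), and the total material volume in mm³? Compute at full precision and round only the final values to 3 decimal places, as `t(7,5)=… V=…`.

t(7,5)=2.058 V=446.470

span = t_max - t_min = 2.93 - 0.77 = 2.160
L(7,5) = 103, L_eff = 103/255 = 0.403922
t(7,5) = 2.93 - 2.160·0.403922 = 2.058
Σt over all 12·9 pixels = 410643/2125 ≈ 193.2437647
V = pitch²·Σt = 1.52²·410643/2125 = 446.470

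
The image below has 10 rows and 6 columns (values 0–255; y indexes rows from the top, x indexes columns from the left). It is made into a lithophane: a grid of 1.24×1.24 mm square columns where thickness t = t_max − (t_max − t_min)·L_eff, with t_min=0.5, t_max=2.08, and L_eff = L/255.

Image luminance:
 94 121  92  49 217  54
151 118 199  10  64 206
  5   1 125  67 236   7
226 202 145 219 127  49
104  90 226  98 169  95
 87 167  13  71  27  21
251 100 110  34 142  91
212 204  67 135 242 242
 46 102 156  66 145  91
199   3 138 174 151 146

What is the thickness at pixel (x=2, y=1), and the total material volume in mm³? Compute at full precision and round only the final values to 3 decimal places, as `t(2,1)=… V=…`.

span = t_max - t_min = 2.08 - 0.5 = 1.580
L(2,1) = 199, L_eff = 199/255 = 0.780392
t(2,1) = 2.08 - 1.580·0.780392 = 0.847
Σt over all 10·6 pixels = 1022479/12750 ≈ 80.1944314
V = pitch²·Σt = 1.24²·1022479/12750 = 123.307

t(2,1)=0.847 V=123.307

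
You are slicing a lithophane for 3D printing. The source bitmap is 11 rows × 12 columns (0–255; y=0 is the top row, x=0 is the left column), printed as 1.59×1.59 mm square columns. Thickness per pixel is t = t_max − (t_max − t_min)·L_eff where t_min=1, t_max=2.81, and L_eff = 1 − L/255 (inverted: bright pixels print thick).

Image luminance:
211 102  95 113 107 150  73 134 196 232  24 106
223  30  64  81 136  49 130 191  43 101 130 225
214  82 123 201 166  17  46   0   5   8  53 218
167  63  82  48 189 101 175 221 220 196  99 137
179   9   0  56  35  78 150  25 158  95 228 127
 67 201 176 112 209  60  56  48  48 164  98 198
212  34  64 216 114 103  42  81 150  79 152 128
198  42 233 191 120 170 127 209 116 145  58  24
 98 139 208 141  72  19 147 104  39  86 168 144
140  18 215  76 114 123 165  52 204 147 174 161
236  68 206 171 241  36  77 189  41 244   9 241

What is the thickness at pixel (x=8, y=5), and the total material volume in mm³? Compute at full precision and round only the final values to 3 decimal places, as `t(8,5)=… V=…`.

t(8,5)=1.341 V=622.168

span = t_max - t_min = 2.81 - 1 = 1.810
L(8,5) = 48, L_eff = 1 - 48/255 = 0.811765 (inverted)
t(8,5) = 2.81 - 1.810·0.811765 = 1.341
Σt over all 11·12 pixels = 251023/1020 ≈ 246.1009804
V = pitch²·Σt = 1.59²·251023/1020 = 622.168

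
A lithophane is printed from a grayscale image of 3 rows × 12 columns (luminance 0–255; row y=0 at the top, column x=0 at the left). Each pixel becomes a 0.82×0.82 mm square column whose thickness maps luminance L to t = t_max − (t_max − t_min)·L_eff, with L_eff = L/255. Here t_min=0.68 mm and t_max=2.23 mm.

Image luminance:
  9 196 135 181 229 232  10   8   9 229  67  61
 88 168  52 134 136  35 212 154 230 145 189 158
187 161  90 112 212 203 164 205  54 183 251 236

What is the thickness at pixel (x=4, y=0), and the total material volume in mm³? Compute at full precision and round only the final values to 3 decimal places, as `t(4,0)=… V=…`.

span = t_max - t_min = 2.23 - 0.68 = 1.550
L(4,0) = 229, L_eff = 229/255 = 0.898039
t(4,0) = 2.23 - 1.550·0.898039 = 0.838
Σt over all 3·12 pixels = 250553/5100 ≈ 49.1280392
V = pitch²·Σt = 0.82²·250553/5100 = 33.034

t(4,0)=0.838 V=33.034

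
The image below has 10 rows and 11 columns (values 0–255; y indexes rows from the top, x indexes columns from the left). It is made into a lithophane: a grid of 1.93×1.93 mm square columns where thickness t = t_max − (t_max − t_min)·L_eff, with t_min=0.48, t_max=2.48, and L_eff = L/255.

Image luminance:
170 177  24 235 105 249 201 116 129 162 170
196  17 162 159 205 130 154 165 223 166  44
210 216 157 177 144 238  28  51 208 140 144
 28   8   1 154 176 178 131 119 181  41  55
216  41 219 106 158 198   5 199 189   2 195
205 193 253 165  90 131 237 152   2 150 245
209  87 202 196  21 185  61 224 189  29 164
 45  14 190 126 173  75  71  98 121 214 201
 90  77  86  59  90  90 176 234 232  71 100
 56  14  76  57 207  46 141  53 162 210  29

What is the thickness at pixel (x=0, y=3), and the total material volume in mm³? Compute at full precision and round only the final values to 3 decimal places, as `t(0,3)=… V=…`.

span = t_max - t_min = 2.48 - 0.48 = 2.000
L(0,3) = 28, L_eff = 28/255 = 0.109804
t(0,3) = 2.48 - 2.000·0.109804 = 2.260
Σt over all 10·11 pixels = 40072/255 ≈ 157.1450980
V = pitch²·Σt = 1.93²·40072/255 = 585.350

t(0,3)=2.260 V=585.350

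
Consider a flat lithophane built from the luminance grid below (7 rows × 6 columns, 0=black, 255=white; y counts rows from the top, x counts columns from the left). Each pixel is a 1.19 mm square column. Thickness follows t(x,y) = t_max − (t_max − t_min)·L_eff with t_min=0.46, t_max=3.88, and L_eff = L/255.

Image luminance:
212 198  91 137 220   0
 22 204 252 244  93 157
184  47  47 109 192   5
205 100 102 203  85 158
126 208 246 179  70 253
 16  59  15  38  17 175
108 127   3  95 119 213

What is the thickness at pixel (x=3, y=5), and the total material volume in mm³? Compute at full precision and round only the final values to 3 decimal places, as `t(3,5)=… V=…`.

t(3,5)=3.370 V=129.462

span = t_max - t_min = 3.88 - 0.46 = 3.420
L(3,5) = 38, L_eff = 38/255 = 0.149020
t(3,5) = 3.88 - 3.420·0.149020 = 3.370
Σt over all 7·6 pixels = 194271/2125 ≈ 91.4216471
V = pitch²·Σt = 1.19²·194271/2125 = 129.462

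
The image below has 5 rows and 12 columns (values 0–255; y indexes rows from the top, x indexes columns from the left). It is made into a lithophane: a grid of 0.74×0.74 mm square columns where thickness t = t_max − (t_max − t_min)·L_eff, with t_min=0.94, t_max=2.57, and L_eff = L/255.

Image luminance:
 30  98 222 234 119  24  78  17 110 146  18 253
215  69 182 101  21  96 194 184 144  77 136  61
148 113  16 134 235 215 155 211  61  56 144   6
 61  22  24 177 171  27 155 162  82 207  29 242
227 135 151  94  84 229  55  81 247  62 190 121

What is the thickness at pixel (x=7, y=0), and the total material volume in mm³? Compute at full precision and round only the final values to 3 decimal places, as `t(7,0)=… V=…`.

span = t_max - t_min = 2.57 - 0.94 = 1.630
L(7,0) = 17, L_eff = 17/255 = 0.066667
t(7,0) = 2.57 - 1.630·0.066667 = 2.461
Σt over all 5·12 pixels = 1366373/12750 ≈ 107.1665098
V = pitch²·Σt = 0.74²·1366373/12750 = 58.684

t(7,0)=2.461 V=58.684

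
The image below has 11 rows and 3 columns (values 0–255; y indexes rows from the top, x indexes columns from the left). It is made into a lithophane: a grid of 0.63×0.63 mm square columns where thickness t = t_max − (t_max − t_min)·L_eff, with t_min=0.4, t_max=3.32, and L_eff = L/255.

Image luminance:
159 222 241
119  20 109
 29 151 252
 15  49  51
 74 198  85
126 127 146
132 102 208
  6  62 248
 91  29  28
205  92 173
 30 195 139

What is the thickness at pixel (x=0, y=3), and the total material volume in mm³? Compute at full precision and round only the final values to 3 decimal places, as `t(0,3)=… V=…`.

t(0,3)=3.148 V=25.700

span = t_max - t_min = 3.32 - 0.4 = 2.920
L(0,3) = 15, L_eff = 15/255 = 0.058824
t(0,3) = 3.32 - 2.920·0.058824 = 3.148
Σt over all 11·3 pixels = 412796/6375 ≈ 64.7523137
V = pitch²·Σt = 0.63²·412796/6375 = 25.700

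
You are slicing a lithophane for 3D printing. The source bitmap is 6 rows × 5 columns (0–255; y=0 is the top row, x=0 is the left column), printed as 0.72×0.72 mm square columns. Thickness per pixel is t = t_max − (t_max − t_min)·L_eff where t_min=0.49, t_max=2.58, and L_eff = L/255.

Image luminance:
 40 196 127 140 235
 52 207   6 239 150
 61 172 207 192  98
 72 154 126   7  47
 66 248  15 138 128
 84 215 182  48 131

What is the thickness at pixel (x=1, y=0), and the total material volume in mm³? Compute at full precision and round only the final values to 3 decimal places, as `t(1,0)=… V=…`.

t(1,0)=0.974 V=24.051

span = t_max - t_min = 2.58 - 0.49 = 2.090
L(1,0) = 196, L_eff = 196/255 = 0.768627
t(1,0) = 2.58 - 2.090·0.768627 = 0.974
Σt over all 6·5 pixels = 394351/8500 ≈ 46.3942353
V = pitch²·Σt = 0.72²·394351/8500 = 24.051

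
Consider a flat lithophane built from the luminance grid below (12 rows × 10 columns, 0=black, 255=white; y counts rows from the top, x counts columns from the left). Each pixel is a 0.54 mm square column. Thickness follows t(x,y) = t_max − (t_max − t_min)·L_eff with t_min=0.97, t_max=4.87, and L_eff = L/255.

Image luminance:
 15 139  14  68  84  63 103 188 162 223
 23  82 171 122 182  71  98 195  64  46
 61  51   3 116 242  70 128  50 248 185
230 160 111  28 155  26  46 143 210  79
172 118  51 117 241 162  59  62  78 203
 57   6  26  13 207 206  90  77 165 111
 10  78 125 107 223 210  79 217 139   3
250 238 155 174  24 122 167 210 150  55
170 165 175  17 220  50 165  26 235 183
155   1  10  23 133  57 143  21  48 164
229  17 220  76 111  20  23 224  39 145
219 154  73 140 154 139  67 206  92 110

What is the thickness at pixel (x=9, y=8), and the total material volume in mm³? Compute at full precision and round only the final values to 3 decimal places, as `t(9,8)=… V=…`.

t(9,8)=2.071 V=107.836

span = t_max - t_min = 4.87 - 0.97 = 3.900
L(9,8) = 183, L_eff = 183/255 = 0.717647
t(9,8) = 4.87 - 3.900·0.717647 = 2.071
Σt over all 12·10 pixels = 314337/850 ≈ 369.8082353
V = pitch²·Σt = 0.54²·314337/850 = 107.836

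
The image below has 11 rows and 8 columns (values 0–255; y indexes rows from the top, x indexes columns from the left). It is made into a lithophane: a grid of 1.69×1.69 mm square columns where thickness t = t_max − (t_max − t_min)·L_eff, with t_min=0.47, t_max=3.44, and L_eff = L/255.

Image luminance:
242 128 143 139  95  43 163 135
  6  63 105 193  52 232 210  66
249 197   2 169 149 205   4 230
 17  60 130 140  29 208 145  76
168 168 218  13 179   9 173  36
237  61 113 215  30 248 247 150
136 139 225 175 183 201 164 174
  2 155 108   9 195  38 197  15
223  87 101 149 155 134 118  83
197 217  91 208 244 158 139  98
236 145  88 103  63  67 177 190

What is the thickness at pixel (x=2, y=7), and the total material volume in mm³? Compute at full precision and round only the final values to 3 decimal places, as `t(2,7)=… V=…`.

span = t_max - t_min = 3.44 - 0.47 = 2.970
L(2,7) = 108, L_eff = 108/255 = 0.423529
t(2,7) = 3.44 - 2.970·0.423529 = 2.182
Σt over all 11·8 pixels = 1397297/8500 ≈ 164.3878824
V = pitch²·Σt = 1.69²·1397297/8500 = 469.508

t(2,7)=2.182 V=469.508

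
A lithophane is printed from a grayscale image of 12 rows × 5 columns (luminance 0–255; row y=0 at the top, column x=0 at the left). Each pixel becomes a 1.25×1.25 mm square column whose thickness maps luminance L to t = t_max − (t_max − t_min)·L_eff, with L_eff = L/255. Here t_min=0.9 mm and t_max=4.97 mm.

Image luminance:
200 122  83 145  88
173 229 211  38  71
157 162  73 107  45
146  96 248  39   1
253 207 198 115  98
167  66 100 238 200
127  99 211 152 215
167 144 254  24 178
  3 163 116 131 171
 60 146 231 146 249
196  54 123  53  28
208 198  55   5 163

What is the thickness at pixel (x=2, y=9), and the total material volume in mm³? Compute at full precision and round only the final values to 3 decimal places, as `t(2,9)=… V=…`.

span = t_max - t_min = 4.97 - 0.9 = 4.070
L(2,9) = 231, L_eff = 231/255 = 0.905882
t(2,9) = 4.97 - 4.070·0.905882 = 1.283
Σt over all 12·5 pixels = 2144339/12750 ≈ 168.1834510
V = pitch²·Σt = 1.25²·2144339/12750 = 262.787

t(2,9)=1.283 V=262.787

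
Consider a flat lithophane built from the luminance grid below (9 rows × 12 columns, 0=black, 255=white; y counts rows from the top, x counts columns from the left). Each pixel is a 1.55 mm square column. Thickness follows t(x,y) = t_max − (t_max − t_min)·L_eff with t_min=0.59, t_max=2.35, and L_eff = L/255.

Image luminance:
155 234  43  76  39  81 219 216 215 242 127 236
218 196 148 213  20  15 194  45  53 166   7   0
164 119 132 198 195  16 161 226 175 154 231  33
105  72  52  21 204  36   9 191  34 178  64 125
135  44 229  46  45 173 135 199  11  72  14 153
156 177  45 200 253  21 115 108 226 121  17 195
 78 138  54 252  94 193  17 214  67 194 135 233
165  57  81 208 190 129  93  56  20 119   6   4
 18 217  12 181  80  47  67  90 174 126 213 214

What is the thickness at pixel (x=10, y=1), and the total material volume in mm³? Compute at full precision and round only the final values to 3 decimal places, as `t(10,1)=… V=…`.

t(10,1)=2.302 V=391.221

span = t_max - t_min = 2.35 - 0.59 = 1.760
L(10,1) = 7, L_eff = 7/255 = 0.027451
t(10,1) = 2.35 - 1.760·0.027451 = 2.302
Σt over all 9·12 pixels = 346033/2125 ≈ 162.8390588
V = pitch²·Σt = 1.55²·346033/2125 = 391.221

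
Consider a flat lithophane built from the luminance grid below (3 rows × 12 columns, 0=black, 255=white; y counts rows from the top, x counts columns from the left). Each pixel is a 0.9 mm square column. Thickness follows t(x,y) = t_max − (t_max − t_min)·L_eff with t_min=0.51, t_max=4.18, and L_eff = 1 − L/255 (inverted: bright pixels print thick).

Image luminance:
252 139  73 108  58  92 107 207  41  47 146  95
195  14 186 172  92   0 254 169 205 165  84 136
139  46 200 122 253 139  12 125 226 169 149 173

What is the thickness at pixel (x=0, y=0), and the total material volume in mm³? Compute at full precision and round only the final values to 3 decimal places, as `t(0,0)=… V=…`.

span = t_max - t_min = 4.18 - 0.51 = 3.670
L(0,0) = 252, L_eff = 1 - 252/255 = 0.011765 (inverted)
t(0,0) = 4.18 - 3.670·0.011765 = 4.137
Σt over all 3·12 pixels = 222611/2550 ≈ 87.2984314
V = pitch²·Σt = 0.9²·222611/2550 = 70.712

t(0,0)=4.137 V=70.712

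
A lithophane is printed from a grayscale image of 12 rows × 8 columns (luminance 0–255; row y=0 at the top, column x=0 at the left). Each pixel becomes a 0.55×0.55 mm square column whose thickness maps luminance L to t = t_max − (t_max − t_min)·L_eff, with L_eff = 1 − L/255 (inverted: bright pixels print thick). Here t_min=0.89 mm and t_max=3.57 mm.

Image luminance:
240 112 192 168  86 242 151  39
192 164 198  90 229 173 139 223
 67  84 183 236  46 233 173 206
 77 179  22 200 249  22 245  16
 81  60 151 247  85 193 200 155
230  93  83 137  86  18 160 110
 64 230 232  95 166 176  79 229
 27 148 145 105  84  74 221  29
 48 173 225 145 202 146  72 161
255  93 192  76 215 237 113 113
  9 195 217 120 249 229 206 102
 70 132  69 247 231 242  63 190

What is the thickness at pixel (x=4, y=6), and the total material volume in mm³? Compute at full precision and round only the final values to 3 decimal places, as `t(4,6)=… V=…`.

span = t_max - t_min = 3.57 - 0.89 = 2.680
L(4,6) = 166, L_eff = 1 - 166/255 = 0.349020 (inverted)
t(4,6) = 3.57 - 2.680·0.349020 = 2.635
Σt over all 12·8 pixels = 496594/2125 ≈ 233.6912941
V = pitch²·Σt = 0.55²·496594/2125 = 70.692

t(4,6)=2.635 V=70.692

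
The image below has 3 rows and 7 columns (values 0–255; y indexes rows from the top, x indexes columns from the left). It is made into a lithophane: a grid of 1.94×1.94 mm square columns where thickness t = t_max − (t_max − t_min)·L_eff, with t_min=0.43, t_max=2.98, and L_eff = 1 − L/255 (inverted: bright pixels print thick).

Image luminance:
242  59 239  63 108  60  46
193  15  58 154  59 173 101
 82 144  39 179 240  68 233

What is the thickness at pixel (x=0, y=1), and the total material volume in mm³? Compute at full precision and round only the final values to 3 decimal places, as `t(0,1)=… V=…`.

t(0,1)=2.360 V=130.145

span = t_max - t_min = 2.98 - 0.43 = 2.550
L(0,1) = 193, L_eff = 1 - 193/255 = 0.243137 (inverted)
t(0,1) = 2.98 - 2.550·0.243137 = 2.360
Σt over all 3·7 pixels = 34.58
V = pitch²·Σt = 1.94²·34.58 = 130.145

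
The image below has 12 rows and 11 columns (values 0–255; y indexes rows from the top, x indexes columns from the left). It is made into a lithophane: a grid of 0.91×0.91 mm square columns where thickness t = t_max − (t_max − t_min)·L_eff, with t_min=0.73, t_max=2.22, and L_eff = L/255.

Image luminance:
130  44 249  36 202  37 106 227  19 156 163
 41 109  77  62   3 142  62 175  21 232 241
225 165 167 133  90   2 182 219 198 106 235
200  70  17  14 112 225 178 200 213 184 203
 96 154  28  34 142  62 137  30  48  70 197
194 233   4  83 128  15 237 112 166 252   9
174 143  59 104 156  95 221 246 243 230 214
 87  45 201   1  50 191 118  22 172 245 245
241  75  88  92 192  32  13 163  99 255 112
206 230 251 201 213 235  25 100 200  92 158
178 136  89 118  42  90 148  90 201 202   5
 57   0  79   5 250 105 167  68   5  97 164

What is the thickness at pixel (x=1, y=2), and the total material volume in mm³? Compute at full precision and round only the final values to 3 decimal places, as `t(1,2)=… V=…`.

span = t_max - t_min = 2.22 - 0.73 = 1.490
L(1,2) = 165, L_eff = 165/255 = 0.647059
t(1,2) = 2.22 - 1.490·0.647059 = 1.256
Σt over all 12·11 pixels = 2459777/12750 ≈ 192.9236863
V = pitch²·Σt = 0.91²·2459777/12750 = 159.760

t(1,2)=1.256 V=159.760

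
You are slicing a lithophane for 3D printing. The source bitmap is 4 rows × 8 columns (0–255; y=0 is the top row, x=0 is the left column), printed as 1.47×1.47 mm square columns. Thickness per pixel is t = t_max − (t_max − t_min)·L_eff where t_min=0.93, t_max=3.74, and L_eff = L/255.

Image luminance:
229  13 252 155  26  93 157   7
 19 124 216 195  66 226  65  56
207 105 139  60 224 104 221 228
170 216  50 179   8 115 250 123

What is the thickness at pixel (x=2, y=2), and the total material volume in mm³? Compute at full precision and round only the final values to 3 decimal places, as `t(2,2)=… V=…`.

t(2,2)=2.208 V=156.271

span = t_max - t_min = 3.74 - 0.93 = 2.810
L(2,2) = 139, L_eff = 139/255 = 0.545098
t(2,2) = 3.74 - 2.810·0.545098 = 2.208
Σt over all 4·8 pixels = 922051/12750 ≈ 72.3177255
V = pitch²·Σt = 1.47²·922051/12750 = 156.271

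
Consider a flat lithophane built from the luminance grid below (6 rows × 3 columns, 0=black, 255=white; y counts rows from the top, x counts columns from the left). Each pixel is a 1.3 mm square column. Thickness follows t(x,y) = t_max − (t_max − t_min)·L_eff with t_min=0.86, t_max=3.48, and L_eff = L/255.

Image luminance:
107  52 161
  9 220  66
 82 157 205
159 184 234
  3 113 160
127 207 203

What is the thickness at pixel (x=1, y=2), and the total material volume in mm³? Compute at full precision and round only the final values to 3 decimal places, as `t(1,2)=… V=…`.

span = t_max - t_min = 3.48 - 0.86 = 2.620
L(1,2) = 157, L_eff = 157/255 = 0.615686
t(1,2) = 3.48 - 2.620·0.615686 = 1.867
Σt over all 6·3 pixels = 477841/12750 ≈ 37.4777255
V = pitch²·Σt = 1.3²·477841/12750 = 63.337

t(1,2)=1.867 V=63.337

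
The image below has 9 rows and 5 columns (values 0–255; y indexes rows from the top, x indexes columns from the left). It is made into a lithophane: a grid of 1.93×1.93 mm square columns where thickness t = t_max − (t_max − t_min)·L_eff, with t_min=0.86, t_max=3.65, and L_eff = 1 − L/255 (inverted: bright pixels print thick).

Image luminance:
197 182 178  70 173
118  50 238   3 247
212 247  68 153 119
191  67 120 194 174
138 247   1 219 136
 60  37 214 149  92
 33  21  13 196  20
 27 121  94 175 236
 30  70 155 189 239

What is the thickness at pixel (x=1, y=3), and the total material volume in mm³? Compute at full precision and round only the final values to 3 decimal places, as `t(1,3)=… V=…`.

t(1,3)=1.593 V=385.137

span = t_max - t_min = 3.65 - 0.86 = 2.790
L(1,3) = 67, L_eff = 1 - 67/255 = 0.737255 (inverted)
t(1,3) = 3.65 - 2.790·0.737255 = 1.593
Σt over all 9·5 pixels = 878859/8500 ≈ 103.3951765
V = pitch²·Σt = 1.93²·878859/8500 = 385.137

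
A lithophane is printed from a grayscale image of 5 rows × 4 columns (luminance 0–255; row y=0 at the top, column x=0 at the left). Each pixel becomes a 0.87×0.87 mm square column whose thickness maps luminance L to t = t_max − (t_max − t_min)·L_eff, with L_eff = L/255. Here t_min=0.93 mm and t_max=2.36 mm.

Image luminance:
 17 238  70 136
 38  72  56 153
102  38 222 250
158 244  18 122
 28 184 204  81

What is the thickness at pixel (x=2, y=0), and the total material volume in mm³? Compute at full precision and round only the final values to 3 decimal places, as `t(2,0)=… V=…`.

span = t_max - t_min = 2.36 - 0.93 = 1.430
L(2,0) = 70, L_eff = 70/255 = 0.274510
t(2,0) = 2.36 - 1.430·0.274510 = 1.967
Σt over all 5·4 pixels = 50351/1500 ≈ 33.5673333
V = pitch²·Σt = 0.87²·50351/1500 = 25.407

t(2,0)=1.967 V=25.407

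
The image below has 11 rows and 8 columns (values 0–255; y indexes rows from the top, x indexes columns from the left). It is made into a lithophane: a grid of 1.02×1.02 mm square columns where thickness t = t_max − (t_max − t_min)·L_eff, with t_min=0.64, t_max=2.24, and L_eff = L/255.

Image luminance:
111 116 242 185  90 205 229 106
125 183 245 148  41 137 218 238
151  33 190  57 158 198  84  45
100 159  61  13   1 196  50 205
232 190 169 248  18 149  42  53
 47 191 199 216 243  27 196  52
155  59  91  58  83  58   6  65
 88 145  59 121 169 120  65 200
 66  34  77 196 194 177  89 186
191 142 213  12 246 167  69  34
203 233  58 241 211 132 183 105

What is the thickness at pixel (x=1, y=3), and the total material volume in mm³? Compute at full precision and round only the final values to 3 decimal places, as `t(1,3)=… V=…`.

t(1,3)=1.242 V=129.405

span = t_max - t_min = 2.24 - 0.64 = 1.600
L(1,3) = 159, L_eff = 159/255 = 0.623529
t(1,3) = 2.24 - 1.600·0.623529 = 1.242
Σt over all 11·8 pixels = 158584/1275 ≈ 124.3796078
V = pitch²·Σt = 1.02²·158584/1275 = 129.405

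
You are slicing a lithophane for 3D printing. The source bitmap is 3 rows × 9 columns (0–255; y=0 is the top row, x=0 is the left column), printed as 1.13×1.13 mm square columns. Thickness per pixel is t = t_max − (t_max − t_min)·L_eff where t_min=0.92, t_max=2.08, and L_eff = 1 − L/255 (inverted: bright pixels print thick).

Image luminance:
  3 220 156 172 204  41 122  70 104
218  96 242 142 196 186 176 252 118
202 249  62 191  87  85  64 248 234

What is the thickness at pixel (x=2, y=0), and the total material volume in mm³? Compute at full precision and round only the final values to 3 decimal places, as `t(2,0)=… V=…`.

t(2,0)=1.630 V=55.766

span = t_max - t_min = 2.08 - 0.92 = 1.160
L(2,0) = 156, L_eff = 1 - 156/255 = 0.388235 (inverted)
t(2,0) = 2.08 - 1.160·0.388235 = 1.630
Σt over all 3·9 pixels = 18561/425 ≈ 43.6729412
V = pitch²·Σt = 1.13²·18561/425 = 55.766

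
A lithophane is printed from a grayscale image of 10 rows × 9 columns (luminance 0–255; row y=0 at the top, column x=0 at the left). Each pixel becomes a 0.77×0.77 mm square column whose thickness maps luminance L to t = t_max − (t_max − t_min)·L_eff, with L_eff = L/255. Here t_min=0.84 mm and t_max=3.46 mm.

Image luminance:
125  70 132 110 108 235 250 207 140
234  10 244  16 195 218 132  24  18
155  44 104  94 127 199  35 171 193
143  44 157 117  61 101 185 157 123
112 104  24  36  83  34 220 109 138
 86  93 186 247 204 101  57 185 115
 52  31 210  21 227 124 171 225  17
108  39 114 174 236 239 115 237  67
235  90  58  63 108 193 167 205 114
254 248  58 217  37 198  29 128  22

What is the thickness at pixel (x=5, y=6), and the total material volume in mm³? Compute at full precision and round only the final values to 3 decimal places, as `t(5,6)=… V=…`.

span = t_max - t_min = 3.46 - 0.84 = 2.620
L(5,6) = 124, L_eff = 124/255 = 0.486275
t(5,6) = 3.46 - 2.620·0.486275 = 2.186
Σt over all 10·9 pixels = 815039/4250 ≈ 191.7738824
V = pitch²·Σt = 0.77²·815039/4250 = 113.703

t(5,6)=2.186 V=113.703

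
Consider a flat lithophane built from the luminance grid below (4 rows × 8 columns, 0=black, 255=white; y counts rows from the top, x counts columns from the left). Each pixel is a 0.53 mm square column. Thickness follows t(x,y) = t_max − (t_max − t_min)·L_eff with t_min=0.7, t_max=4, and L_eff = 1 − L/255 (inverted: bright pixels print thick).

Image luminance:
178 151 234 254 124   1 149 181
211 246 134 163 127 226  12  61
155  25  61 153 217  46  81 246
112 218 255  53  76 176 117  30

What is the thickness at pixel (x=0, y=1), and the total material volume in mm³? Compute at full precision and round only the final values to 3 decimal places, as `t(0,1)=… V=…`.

t(0,1)=3.431 V=22.552

span = t_max - t_min = 4 - 0.7 = 3.300
L(0,1) = 211, L_eff = 1 - 211/255 = 0.172549 (inverted)
t(0,1) = 4 - 3.300·0.172549 = 3.431
Σt over all 4·8 pixels = 68243/850 ≈ 80.2858824
V = pitch²·Σt = 0.53²·68243/850 = 22.552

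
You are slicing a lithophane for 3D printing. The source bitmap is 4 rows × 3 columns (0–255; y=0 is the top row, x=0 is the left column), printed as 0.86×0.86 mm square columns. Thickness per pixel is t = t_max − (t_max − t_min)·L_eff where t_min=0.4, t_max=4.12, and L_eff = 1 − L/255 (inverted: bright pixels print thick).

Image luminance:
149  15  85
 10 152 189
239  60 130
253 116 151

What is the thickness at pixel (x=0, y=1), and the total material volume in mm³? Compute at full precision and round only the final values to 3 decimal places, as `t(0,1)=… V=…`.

span = t_max - t_min = 4.12 - 0.4 = 3.720
L(0,1) = 10, L_eff = 1 - 10/255 = 0.960784 (inverted)
t(0,1) = 4.12 - 3.720·0.960784 = 0.546
Σt over all 4·3 pixels = 58219/2125 ≈ 27.3971765
V = pitch²·Σt = 0.86²·58219/2125 = 20.263

t(0,1)=0.546 V=20.263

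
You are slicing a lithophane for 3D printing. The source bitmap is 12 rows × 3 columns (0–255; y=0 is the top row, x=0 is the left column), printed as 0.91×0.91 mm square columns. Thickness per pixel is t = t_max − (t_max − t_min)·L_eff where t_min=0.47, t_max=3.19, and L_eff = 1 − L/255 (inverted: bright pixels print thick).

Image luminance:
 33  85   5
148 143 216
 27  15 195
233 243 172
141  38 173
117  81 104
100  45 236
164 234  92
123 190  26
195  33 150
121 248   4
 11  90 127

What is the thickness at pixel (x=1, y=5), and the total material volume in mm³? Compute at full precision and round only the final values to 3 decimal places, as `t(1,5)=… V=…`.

span = t_max - t_min = 3.19 - 0.47 = 2.720
L(1,5) = 81, L_eff = 1 - 81/255 = 0.682353 (inverted)
t(1,5) = 3.19 - 2.720·0.682353 = 1.334
Σt over all 12·3 pixels = 23777/375 ≈ 63.4053333
V = pitch²·Σt = 0.91²·23777/375 = 52.506

t(1,5)=1.334 V=52.506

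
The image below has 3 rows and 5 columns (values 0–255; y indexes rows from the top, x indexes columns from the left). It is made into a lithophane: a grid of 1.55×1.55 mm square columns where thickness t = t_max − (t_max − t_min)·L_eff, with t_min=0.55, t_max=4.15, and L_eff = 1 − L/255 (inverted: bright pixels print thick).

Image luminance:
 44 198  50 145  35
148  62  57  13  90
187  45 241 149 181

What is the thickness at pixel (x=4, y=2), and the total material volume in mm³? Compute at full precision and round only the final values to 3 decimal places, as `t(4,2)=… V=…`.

span = t_max - t_min = 4.15 - 0.55 = 3.600
L(4,2) = 181, L_eff = 1 - 181/255 = 0.290196 (inverted)
t(4,2) = 4.15 - 3.600·0.290196 = 3.105
Σt over all 3·5 pixels = 10701/340 ≈ 31.4735294
V = pitch²·Σt = 1.55²·10701/340 = 75.615

t(4,2)=3.105 V=75.615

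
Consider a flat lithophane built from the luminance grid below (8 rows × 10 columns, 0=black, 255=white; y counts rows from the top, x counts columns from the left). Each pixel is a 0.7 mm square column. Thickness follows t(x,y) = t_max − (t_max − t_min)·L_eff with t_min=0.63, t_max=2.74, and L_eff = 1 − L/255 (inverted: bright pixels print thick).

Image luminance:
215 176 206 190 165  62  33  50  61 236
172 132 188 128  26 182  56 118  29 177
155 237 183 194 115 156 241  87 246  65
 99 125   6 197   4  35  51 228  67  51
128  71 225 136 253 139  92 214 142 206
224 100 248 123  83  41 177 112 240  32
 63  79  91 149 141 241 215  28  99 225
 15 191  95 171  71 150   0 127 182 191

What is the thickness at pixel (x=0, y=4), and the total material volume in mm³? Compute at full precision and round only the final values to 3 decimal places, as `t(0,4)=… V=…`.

t(0,4)=1.689 V=67.893

span = t_max - t_min = 2.74 - 0.63 = 2.110
L(0,4) = 128, L_eff = 1 - 128/255 = 0.498039 (inverted)
t(0,4) = 2.74 - 2.110·0.498039 = 1.689
Σt over all 8·10 pixels = 1766597/12750 ≈ 138.5566275
V = pitch²·Σt = 0.7²·1766597/12750 = 67.893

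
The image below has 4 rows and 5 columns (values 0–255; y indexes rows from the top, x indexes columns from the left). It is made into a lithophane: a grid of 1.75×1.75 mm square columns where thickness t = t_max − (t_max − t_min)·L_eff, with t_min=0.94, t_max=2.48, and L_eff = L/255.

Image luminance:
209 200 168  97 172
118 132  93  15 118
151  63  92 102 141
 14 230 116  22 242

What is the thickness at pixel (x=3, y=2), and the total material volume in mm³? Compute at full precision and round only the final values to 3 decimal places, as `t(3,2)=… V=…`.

t(3,2)=1.864 V=105.755

span = t_max - t_min = 2.48 - 0.94 = 1.540
L(3,2) = 102, L_eff = 102/255 = 0.400000
t(3,2) = 2.48 - 1.540·0.400000 = 1.864
Σt over all 4·5 pixels = 88057/2550 ≈ 34.5321569
V = pitch²·Σt = 1.75²·88057/2550 = 105.755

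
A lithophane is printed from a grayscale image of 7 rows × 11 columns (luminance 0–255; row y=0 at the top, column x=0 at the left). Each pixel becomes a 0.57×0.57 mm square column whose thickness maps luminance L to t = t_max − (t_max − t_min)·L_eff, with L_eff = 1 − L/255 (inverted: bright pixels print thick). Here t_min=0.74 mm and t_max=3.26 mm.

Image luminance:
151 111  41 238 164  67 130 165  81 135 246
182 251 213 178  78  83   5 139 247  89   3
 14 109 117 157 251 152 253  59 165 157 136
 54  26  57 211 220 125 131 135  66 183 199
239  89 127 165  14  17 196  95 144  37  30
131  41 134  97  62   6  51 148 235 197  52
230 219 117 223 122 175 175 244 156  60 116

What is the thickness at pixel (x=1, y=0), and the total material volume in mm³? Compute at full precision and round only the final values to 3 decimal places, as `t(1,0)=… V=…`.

span = t_max - t_min = 3.26 - 0.74 = 2.520
L(1,0) = 111, L_eff = 1 - 111/255 = 0.564706 (inverted)
t(1,0) = 3.26 - 2.520·0.564706 = 1.837
Σt over all 7·11 pixels = 667121/4250 ≈ 156.9696471
V = pitch²·Σt = 0.57²·667121/4250 = 50.999

t(1,0)=1.837 V=50.999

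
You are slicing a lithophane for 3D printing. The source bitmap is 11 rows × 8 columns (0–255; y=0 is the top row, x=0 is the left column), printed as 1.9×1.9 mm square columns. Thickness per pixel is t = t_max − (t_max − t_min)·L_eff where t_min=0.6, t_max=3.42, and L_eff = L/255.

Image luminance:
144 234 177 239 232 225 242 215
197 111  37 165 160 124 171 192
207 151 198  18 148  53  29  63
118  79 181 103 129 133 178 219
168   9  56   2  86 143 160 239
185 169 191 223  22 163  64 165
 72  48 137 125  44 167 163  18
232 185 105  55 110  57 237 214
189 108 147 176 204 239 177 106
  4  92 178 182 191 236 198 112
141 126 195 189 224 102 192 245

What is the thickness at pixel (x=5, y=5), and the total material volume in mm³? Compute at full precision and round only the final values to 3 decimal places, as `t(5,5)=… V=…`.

span = t_max - t_min = 3.42 - 0.6 = 2.820
L(5,5) = 163, L_eff = 163/255 = 0.639216
t(5,5) = 3.42 - 2.820·0.639216 = 1.617
Σt over all 11·8 pixels = 675647/4250 ≈ 158.9757647
V = pitch²·Σt = 1.9²·675647/4250 = 573.903

t(5,5)=1.617 V=573.903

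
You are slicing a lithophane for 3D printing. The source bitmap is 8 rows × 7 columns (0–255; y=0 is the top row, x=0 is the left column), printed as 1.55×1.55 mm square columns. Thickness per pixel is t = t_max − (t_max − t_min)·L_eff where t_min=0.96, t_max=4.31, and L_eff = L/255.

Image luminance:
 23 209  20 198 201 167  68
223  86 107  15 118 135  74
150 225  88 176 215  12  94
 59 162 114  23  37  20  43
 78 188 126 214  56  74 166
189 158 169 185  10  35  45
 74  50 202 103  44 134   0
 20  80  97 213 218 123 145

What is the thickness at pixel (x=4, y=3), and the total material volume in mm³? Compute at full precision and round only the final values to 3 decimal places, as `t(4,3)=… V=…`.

span = t_max - t_min = 4.31 - 0.96 = 3.350
L(4,3) = 37, L_eff = 37/255 = 0.145098
t(4,3) = 4.31 - 3.350·0.145098 = 3.824
Σt over all 8·7 pixels = 5411/34 ≈ 159.1470588
V = pitch²·Σt = 1.55²·5411/34 = 382.351

t(4,3)=3.824 V=382.351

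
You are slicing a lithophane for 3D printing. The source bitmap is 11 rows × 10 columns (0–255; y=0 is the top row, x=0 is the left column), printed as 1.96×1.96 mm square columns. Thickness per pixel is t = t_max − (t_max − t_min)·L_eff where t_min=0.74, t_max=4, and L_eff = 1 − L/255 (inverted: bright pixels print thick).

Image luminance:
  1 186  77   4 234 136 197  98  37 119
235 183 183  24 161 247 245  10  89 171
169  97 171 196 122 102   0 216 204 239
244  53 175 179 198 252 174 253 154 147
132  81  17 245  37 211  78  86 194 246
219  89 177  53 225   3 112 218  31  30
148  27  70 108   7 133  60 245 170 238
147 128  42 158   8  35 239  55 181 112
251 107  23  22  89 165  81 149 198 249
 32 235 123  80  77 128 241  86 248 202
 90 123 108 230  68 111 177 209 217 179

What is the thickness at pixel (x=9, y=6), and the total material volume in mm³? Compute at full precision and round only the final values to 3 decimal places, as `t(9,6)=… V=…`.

span = t_max - t_min = 4 - 0.74 = 3.260
L(9,6) = 238, L_eff = 1 - 238/255 = 0.066667 (inverted)
t(9,6) = 4 - 3.260·0.066667 = 3.783
Σt over all 11·10 pixels = 46601/170 ≈ 274.1235294
V = pitch²·Σt = 1.96²·46601/170 = 1053.073

t(9,6)=3.783 V=1053.073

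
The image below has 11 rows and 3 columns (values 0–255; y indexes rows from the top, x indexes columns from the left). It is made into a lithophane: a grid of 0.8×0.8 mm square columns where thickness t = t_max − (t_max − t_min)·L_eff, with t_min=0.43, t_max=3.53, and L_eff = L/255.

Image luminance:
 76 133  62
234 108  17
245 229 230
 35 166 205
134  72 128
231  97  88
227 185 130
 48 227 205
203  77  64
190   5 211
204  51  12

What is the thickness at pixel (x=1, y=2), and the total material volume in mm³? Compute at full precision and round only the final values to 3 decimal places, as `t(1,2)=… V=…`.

span = t_max - t_min = 3.53 - 0.43 = 3.100
L(1,2) = 229, L_eff = 229/255 = 0.898039
t(1,2) = 3.53 - 3.100·0.898039 = 0.746
Σt over all 11·3 pixels = 313301/5100 ≈ 61.4315686
V = pitch²·Σt = 0.8²·313301/5100 = 39.316

t(1,2)=0.746 V=39.316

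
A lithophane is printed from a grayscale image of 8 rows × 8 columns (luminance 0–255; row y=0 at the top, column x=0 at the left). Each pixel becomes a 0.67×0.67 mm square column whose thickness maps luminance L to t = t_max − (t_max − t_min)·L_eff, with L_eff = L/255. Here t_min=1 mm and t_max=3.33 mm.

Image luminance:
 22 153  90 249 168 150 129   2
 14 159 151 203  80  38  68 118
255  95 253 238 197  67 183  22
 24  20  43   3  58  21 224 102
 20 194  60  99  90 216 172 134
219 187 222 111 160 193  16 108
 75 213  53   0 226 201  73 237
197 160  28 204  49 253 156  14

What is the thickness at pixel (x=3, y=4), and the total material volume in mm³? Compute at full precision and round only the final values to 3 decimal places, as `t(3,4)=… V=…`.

span = t_max - t_min = 3.33 - 1 = 2.330
L(3,4) = 99, L_eff = 99/255 = 0.388235
t(3,4) = 3.33 - 2.330·0.388235 = 2.425
Σt over all 8·8 pixels = 210869/1500 ≈ 140.5793333
V = pitch²·Σt = 0.67²·210869/1500 = 63.106

t(3,4)=2.425 V=63.106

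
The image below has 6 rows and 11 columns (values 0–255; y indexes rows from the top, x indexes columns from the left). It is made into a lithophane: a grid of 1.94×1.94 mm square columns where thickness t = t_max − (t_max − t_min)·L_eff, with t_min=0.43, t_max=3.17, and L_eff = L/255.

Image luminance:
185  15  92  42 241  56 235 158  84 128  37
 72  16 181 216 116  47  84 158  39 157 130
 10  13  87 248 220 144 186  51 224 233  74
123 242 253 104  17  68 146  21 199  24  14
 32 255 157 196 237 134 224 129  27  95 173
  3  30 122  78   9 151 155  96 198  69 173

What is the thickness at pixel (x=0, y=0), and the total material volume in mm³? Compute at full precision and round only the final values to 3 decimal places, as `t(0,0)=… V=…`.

span = t_max - t_min = 3.17 - 0.43 = 2.740
L(0,0) = 185, L_eff = 185/255 = 0.725490
t(0,0) = 3.17 - 2.740·0.725490 = 1.182
Σt over all 6·11 pixels = 790367/6375 ≈ 123.9791373
V = pitch²·Σt = 1.94²·790367/6375 = 466.608

t(0,0)=1.182 V=466.608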